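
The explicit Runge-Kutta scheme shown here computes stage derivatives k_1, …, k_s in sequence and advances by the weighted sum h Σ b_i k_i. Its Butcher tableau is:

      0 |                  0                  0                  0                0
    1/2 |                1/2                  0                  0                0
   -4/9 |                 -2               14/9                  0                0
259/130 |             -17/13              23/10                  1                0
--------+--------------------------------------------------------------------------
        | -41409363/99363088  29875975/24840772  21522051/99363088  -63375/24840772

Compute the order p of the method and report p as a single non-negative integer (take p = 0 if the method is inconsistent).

b = (-41409363/99363088, 29875975/24840772, 21522051/99363088, -63375/24840772)
c = (0, 1/2, -4/9, 259/130)
Ac = (0, 0, 7/9, 127/180)
Σ b_i: (-41409363/99363088)·1 + 29875975/24840772·1 + 21522051/99363088·1 + (-63375/24840772)·1 = 1 ✓
b·c: 29875975/24840772·1/2 + 21522051/99363088·(-4/9) + (-63375/24840772)·259/130 = 1/2 ✓
b·c²: 29875975/24840772·1/4 + 21522051/99363088·16/81 + (-63375/24840772)·67081/16900 = 1/3 ✓
b·Ac: 21522051/99363088·7/9 + (-63375/24840772)·127/180 = 1/6 ✓
b·c³: 29875975/24840772·1/8 + 21522051/99363088·(-64/729) + (-63375/24840772)·17373979/2197000 = 3876389447/34876443888 ≠ 1/4 ⇒ order 3.
b·(c∘Ac): 21522051/99363088·(-28/81) + (-63375/24840772)·32893/23400 = -46776373/596178528 ≠ 1/8
b·Ac²: 21522051/99363088·7/18 + (-63375/24840772)·2503/3240 = 55173487/670700844 ≠ 1/12
b·A²c: (-63375/24840772)·7/9 = -147875/74522316 ≠ 1/24

3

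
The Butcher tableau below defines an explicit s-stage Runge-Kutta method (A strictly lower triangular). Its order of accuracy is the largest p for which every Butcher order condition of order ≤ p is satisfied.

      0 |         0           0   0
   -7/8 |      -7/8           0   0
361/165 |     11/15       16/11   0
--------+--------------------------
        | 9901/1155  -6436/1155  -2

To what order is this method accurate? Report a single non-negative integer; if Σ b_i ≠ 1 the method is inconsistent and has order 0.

b = (9901/1155, -6436/1155, -2)
c = (0, -7/8, 361/165)
Ac = (0, 0, -14/11)
Σ b_i: 9901/1155·1 + (-6436/1155)·1 + (-2)·1 = 1 ✓
b·c: (-6436/1155)·(-7/8) + (-2)·361/165 = 1/2 ✓
b·c²: (-6436/1155)·49/64 + (-2)·130321/27225 = -6028667/435600 ≠ 1/3 ⇒ order 2.
b·Ac: (-2)·(-14/11) = 28/11 ≠ 1/6

2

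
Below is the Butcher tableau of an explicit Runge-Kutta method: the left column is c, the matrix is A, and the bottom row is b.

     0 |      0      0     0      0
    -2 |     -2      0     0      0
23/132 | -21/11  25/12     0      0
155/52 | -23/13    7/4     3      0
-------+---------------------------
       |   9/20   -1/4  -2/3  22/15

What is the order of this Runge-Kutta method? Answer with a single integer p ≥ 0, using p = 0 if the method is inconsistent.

b = (9/20, -1/4, -2/3, 22/15)
c = (0, -2, 23/132, 155/52)
Ac = (0, 0, -25/6, -131/44)
Σ b_i: 9/20·1 + (-1/4)·1 + (-2/3)·1 + 22/15·1 = 1 ✓
b·c: (-1/4)·(-2) + (-2/3)·23/132 + 22/15·155/52 = 12241/2574 ≠ 1/2 ⇒ order 1.

1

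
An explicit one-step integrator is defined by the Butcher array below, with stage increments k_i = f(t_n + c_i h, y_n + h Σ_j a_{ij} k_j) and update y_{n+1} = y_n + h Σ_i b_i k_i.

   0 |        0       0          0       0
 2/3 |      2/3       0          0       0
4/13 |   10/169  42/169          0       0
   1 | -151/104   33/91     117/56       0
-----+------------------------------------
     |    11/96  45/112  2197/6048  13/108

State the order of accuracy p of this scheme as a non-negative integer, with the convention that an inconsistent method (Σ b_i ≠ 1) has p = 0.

4

b = (11/96, 45/112, 2197/6048, 13/108)
c = (0, 2/3, 4/13, 1)
Ac = (0, 0, 28/169, 23/26)
Σ b_i: 11/96·1 + 45/112·1 + 2197/6048·1 + 13/108·1 = 1 ✓
b·c: 45/112·2/3 + 2197/6048·4/13 + 13/108·1 = 1/2 ✓
b·c²: 45/112·4/9 + 2197/6048·16/169 + 13/108·1 = 1/3 ✓
b·Ac: 2197/6048·28/169 + 13/108·23/26 = 1/6 ✓
b·c³: 45/112·8/27 + 2197/6048·64/2197 + 13/108·1 = 1/4 ✓
b·(c∘Ac): 2197/6048·112/2197 + 13/108·23/26 = 1/8 ✓
b·Ac²: 2197/6048·56/507 + 13/108·14/39 = 1/12 ✓
b·A²c: 13/108·9/26 = 1/24 ✓; 4 stages ⇒ order 4.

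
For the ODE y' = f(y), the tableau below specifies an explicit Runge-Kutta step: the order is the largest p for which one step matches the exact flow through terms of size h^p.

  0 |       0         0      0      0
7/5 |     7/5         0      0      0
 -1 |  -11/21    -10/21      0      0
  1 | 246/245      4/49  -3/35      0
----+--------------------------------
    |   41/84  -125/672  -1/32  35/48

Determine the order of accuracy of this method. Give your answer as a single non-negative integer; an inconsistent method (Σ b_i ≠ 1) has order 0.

b = (41/84, -125/672, -1/32, 35/48)
c = (0, 7/5, -1, 1)
Ac = (0, 0, -2/3, 1/5)
Σ b_i: 41/84·1 + (-125/672)·1 + (-1/32)·1 + 35/48·1 = 1 ✓
b·c: (-125/672)·7/5 + (-1/32)·(-1) + 35/48·1 = 1/2 ✓
b·c²: (-125/672)·49/25 + (-1/32)·1 + 35/48·1 = 1/3 ✓
b·Ac: (-1/32)·(-2/3) + 35/48·1/5 = 1/6 ✓
b·c³: (-125/672)·343/125 + (-1/32)·(-1) + 35/48·1 = 1/4 ✓
b·(c∘Ac): (-1/32)·2/3 + 35/48·1/5 = 1/8 ✓
b·Ac²: (-1/32)·(-14/15) + 35/48·13/175 = 1/12 ✓
b·A²c: 35/48·2/35 = 1/24 ✓; 4 stages ⇒ order 4.

4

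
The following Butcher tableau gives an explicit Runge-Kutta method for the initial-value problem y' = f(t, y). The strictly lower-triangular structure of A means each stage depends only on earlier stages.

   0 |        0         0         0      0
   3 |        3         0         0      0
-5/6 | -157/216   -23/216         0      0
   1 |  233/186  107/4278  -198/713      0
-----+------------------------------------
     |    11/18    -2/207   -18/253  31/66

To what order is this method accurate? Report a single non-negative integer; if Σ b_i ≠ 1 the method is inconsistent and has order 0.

b = (11/18, -2/207, -18/253, 31/66)
c = (0, 3, -5/6, 1)
Ac = (0, 0, -23/72, 19/62)
Σ b_i: 11/18·1 + (-2/207)·1 + (-18/253)·1 + 31/66·1 = 1 ✓
b·c: (-2/207)·3 + (-18/253)·(-5/6) + 31/66·1 = 1/2 ✓
b·c²: (-2/207)·9 + (-18/253)·25/36 + 31/66·1 = 1/3 ✓
b·Ac: (-18/253)·(-23/72) + 31/66·19/62 = 1/6 ✓
b·c³: (-2/207)·27 + (-18/253)·(-125/216) + 31/66·1 = 1/4 ✓
b·(c∘Ac): (-18/253)·115/432 + 31/66·19/62 = 1/8 ✓
b·Ac²: (-18/253)·(-23/24) + 31/66·1/31 = 1/12 ✓
b·A²c: 31/66·11/124 = 1/24 ✓; 4 stages ⇒ order 4.

4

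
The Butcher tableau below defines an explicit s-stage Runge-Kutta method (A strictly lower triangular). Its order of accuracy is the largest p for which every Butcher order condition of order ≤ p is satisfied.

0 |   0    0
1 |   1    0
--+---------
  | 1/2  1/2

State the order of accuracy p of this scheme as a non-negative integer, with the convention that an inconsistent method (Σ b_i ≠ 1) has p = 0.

b = (1/2, 1/2)
c = (0, 1)
Σ b_i: 1/2·1 + 1/2·1 = 1 ✓
b·c: 1/2·1 = 1/2 ✓; 2 stages ⇒ order 2.

2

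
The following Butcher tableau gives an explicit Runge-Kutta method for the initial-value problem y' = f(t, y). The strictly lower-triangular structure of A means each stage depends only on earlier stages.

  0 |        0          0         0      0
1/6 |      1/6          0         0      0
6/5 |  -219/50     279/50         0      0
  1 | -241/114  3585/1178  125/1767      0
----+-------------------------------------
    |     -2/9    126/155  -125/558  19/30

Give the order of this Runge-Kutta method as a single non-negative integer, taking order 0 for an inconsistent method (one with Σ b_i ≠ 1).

4

b = (-2/9, 126/155, -125/558, 19/30)
c = (0, 1/6, 6/5, 1)
Ac = (0, 0, 93/100, 45/76)
Σ b_i: (-2/9)·1 + 126/155·1 + (-125/558)·1 + 19/30·1 = 1 ✓
b·c: 126/155·1/6 + (-125/558)·6/5 + 19/30·1 = 1/2 ✓
b·c²: 126/155·1/36 + (-125/558)·36/25 + 19/30·1 = 1/3 ✓
b·Ac: (-125/558)·93/100 + 19/30·45/76 = 1/6 ✓
b·c³: 126/155·1/216 + (-125/558)·216/125 + 19/30·1 = 1/4 ✓
b·(c∘Ac): (-125/558)·279/250 + 19/30·45/76 = 1/8 ✓
b·Ac²: (-125/558)·31/200 + 19/30·85/456 = 1/12 ✓
b·A²c: 19/30·5/76 = 1/24 ✓; 4 stages ⇒ order 4.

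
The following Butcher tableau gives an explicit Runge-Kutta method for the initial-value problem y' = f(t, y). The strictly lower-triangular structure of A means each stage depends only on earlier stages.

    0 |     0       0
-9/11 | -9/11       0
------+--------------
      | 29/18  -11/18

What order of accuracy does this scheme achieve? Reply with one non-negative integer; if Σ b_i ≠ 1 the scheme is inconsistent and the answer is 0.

b = (29/18, -11/18)
c = (0, -9/11)
Σ b_i: 29/18·1 + (-11/18)·1 = 1 ✓
b·c: (-11/18)·(-9/11) = 1/2 ✓; 2 stages ⇒ order 2.

2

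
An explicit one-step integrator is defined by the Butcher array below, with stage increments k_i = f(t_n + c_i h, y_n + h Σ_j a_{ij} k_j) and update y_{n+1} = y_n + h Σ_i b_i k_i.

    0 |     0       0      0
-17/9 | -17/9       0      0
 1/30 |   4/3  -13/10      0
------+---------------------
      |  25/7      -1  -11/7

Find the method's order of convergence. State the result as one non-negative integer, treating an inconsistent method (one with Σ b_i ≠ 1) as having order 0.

b = (25/7, -1, -11/7)
c = (0, -17/9, 1/30)
Ac = (0, 0, 221/90)
Σ b_i: 25/7·1 + (-1)·1 + (-11/7)·1 = 1 ✓
b·c: (-1)·(-17/9) + (-11/7)·1/30 = 1157/630 ≠ 1/2 ⇒ order 1.

1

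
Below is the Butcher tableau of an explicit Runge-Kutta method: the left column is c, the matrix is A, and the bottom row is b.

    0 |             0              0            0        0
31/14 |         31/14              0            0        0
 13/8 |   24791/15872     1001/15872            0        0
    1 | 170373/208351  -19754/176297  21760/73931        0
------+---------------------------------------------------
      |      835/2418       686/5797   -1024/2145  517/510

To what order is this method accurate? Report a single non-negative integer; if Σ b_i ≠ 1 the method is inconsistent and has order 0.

b = (835/2418, 686/5797, -1024/2145, 517/510)
c = (0, 31/14, 13/8, 1)
Ac = (0, 0, 143/1024, 119/517)
Σ b_i: 835/2418·1 + 686/5797·1 + (-1024/2145)·1 + 517/510·1 = 1 ✓
b·c: 686/5797·31/14 + (-1024/2145)·13/8 + 517/510·1 = 1/2 ✓
b·c²: 686/5797·961/196 + (-1024/2145)·169/64 + 517/510·1 = 1/3 ✓
b·Ac: (-1024/2145)·143/1024 + 517/510·119/517 = 1/6 ✓
b·c³: 686/5797·29791/2744 + (-1024/2145)·2197/512 + 517/510·1 = 1/4 ✓
b·(c∘Ac): (-1024/2145)·1859/8192 + 517/510·119/517 = 1/8 ✓
b·Ac²: (-1024/2145)·4433/14336 + 517/510·1649/7238 = 1/12 ✓
b·A²c: 517/510·85/2068 = 1/24 ✓; 4 stages ⇒ order 4.

4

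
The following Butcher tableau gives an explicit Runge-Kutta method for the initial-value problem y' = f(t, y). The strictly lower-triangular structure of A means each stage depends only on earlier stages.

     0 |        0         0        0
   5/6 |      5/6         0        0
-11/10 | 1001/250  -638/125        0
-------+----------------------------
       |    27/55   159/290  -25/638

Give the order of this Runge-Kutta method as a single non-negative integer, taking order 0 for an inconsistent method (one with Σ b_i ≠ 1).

b = (27/55, 159/290, -25/638)
c = (0, 5/6, -11/10)
Ac = (0, 0, -319/75)
Σ b_i: 27/55·1 + 159/290·1 + (-25/638)·1 = 1 ✓
b·c: 159/290·5/6 + (-25/638)·(-11/10) = 1/2 ✓
b·c²: 159/290·25/36 + (-25/638)·121/100 = 1/3 ✓
b·Ac: (-25/638)·(-319/75) = 1/6 ✓; 3 stages ⇒ order 3.

3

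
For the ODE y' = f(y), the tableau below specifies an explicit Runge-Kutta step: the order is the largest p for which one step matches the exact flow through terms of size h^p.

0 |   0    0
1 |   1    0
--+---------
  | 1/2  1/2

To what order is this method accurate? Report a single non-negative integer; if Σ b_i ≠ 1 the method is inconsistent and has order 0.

2

b = (1/2, 1/2)
c = (0, 1)
Σ b_i: 1/2·1 + 1/2·1 = 1 ✓
b·c: 1/2·1 = 1/2 ✓; 2 stages ⇒ order 2.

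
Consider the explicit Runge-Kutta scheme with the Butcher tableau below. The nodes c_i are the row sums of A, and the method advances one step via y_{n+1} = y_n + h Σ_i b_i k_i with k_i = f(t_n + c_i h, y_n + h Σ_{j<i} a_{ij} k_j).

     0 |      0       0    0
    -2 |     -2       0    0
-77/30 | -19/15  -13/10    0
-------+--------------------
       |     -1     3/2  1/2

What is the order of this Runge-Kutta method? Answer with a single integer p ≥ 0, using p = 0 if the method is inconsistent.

b = (-1, 3/2, 1/2)
c = (0, -2, -77/30)
Ac = (0, 0, 13/5)
Σ b_i: (-1)·1 + 3/2·1 + 1/2·1 = 1 ✓
b·c: 3/2·(-2) + 1/2·(-77/30) = -257/60 ≠ 1/2 ⇒ order 1.

1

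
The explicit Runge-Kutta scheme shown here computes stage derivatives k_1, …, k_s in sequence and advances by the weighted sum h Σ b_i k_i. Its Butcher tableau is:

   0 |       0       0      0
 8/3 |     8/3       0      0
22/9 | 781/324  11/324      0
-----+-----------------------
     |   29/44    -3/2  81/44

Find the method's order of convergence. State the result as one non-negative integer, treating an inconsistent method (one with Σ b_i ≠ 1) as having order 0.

b = (29/44, -3/2, 81/44)
c = (0, 8/3, 22/9)
Ac = (0, 0, 22/243)
Σ b_i: 29/44·1 + (-3/2)·1 + 81/44·1 = 1 ✓
b·c: (-3/2)·8/3 + 81/44·22/9 = 1/2 ✓
b·c²: (-3/2)·64/9 + 81/44·484/81 = 1/3 ✓
b·Ac: 81/44·22/243 = 1/6 ✓; 3 stages ⇒ order 3.

3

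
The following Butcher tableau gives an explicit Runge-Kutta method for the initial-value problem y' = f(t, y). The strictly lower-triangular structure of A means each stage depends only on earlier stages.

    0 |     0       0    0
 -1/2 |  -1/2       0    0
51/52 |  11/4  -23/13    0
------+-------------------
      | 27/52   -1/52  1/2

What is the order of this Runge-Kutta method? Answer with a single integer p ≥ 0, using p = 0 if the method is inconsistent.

b = (27/52, -1/52, 1/2)
c = (0, -1/2, 51/52)
Ac = (0, 0, 23/26)
Σ b_i: 27/52·1 + (-1/52)·1 + 1/2·1 = 1 ✓
b·c: (-1/52)·(-1/2) + 1/2·51/52 = 1/2 ✓
b·c²: (-1/52)·1/4 + 1/2·2601/2704 = 2575/5408 ≠ 1/3 ⇒ order 2.
b·Ac: 1/2·23/26 = 23/52 ≠ 1/6

2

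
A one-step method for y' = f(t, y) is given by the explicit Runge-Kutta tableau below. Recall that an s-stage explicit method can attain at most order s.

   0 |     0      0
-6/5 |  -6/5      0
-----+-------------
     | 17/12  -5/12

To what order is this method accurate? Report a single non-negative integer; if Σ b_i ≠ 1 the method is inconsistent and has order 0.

b = (17/12, -5/12)
c = (0, -6/5)
Σ b_i: 17/12·1 + (-5/12)·1 = 1 ✓
b·c: (-5/12)·(-6/5) = 1/2 ✓; 2 stages ⇒ order 2.

2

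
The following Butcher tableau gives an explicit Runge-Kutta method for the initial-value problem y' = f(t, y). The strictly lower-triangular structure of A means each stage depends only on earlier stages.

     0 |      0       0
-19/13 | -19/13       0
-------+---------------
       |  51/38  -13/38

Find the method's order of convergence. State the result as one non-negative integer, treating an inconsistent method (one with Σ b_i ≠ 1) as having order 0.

2

b = (51/38, -13/38)
c = (0, -19/13)
Σ b_i: 51/38·1 + (-13/38)·1 = 1 ✓
b·c: (-13/38)·(-19/13) = 1/2 ✓; 2 stages ⇒ order 2.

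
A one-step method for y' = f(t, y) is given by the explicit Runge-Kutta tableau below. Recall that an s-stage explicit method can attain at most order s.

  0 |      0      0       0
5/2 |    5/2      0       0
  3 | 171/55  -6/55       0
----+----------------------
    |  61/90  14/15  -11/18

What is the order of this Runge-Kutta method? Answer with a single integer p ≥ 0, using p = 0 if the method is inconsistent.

3

b = (61/90, 14/15, -11/18)
c = (0, 5/2, 3)
Ac = (0, 0, -3/11)
Σ b_i: 61/90·1 + 14/15·1 + (-11/18)·1 = 1 ✓
b·c: 14/15·5/2 + (-11/18)·3 = 1/2 ✓
b·c²: 14/15·25/4 + (-11/18)·9 = 1/3 ✓
b·Ac: (-11/18)·(-3/11) = 1/6 ✓; 3 stages ⇒ order 3.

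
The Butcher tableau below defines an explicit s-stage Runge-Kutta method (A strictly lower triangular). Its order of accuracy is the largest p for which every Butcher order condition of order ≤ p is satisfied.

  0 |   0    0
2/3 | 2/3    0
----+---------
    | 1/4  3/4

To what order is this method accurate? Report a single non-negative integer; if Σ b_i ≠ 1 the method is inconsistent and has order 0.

2

b = (1/4, 3/4)
c = (0, 2/3)
Σ b_i: 1/4·1 + 3/4·1 = 1 ✓
b·c: 3/4·2/3 = 1/2 ✓; 2 stages ⇒ order 2.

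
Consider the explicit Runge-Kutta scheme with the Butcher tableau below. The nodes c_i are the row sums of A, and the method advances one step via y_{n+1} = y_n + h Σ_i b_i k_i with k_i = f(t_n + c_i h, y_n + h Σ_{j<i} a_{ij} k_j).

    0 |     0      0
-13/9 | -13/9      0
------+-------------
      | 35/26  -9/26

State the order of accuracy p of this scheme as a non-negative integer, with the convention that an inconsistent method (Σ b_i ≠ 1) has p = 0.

2

b = (35/26, -9/26)
c = (0, -13/9)
Σ b_i: 35/26·1 + (-9/26)·1 = 1 ✓
b·c: (-9/26)·(-13/9) = 1/2 ✓; 2 stages ⇒ order 2.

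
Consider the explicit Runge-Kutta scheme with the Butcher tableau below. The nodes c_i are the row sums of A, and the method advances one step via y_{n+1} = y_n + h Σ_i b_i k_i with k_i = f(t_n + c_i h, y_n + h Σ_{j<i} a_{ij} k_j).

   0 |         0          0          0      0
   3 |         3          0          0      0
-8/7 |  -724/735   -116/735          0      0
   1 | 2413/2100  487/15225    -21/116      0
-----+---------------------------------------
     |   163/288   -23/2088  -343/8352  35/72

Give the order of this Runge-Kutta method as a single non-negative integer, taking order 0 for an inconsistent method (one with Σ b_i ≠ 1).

b = (163/288, -23/2088, -343/8352, 35/72)
c = (0, 3, -8/7, 1)
Ac = (0, 0, -116/245, 53/175)
Σ b_i: 163/288·1 + (-23/2088)·1 + (-343/8352)·1 + 35/72·1 = 1 ✓
b·c: (-23/2088)·3 + (-343/8352)·(-8/7) + 35/72·1 = 1/2 ✓
b·c²: (-23/2088)·9 + (-343/8352)·64/49 + 35/72·1 = 1/3 ✓
b·Ac: (-343/8352)·(-116/245) + 35/72·53/175 = 1/6 ✓
b·c³: (-23/2088)·27 + (-343/8352)·(-512/343) + 35/72·1 = 1/4 ✓
b·(c∘Ac): (-343/8352)·928/1715 + 35/72·53/175 = 1/8 ✓
b·Ac²: (-343/8352)·(-348/245) + 35/72·9/175 = 1/12 ✓
b·A²c: 35/72·3/35 = 1/24 ✓; 4 stages ⇒ order 4.

4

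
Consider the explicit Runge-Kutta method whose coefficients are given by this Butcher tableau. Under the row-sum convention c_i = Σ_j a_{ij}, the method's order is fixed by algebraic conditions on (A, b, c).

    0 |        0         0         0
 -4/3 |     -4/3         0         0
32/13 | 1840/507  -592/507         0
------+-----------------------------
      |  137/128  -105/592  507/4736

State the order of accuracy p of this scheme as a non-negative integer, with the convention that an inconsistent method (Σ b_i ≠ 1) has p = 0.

3

b = (137/128, -105/592, 507/4736)
c = (0, -4/3, 32/13)
Ac = (0, 0, 2368/1521)
Σ b_i: 137/128·1 + (-105/592)·1 + 507/4736·1 = 1 ✓
b·c: (-105/592)·(-4/3) + 507/4736·32/13 = 1/2 ✓
b·c²: (-105/592)·16/9 + 507/4736·1024/169 = 1/3 ✓
b·Ac: 507/4736·2368/1521 = 1/6 ✓; 3 stages ⇒ order 3.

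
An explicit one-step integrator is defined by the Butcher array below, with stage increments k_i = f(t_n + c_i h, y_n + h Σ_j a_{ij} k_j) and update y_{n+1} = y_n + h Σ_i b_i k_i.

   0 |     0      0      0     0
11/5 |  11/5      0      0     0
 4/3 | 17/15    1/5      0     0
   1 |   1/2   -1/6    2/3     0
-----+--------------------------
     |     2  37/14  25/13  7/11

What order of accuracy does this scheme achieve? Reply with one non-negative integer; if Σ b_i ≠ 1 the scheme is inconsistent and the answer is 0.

0

b = (2, 37/14, 25/13, 7/11)
c = (0, 11/5, 4/3, 1)
Ac = (0, 0, 11/25, 47/90)
Σ b_i: 2·1 + 37/14·1 + 25/13·1 + 7/11·1 = 14419/2002 ≠ 1 ⇒ order 0.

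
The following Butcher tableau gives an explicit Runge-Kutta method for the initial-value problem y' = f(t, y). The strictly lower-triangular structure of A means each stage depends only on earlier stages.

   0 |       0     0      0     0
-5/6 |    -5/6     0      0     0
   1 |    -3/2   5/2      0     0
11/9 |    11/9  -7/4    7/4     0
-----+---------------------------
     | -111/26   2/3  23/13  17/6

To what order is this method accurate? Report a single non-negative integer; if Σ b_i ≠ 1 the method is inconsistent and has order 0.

b = (-111/26, 2/3, 23/13, 17/6)
c = (0, -5/6, 1, 11/9)
Ac = (0, 0, -25/12, 77/24)
Σ b_i: (-111/26)·1 + 2/3·1 + 23/13·1 + 17/6·1 = 1 ✓
b·c: 2/3·(-5/6) + 23/13·1 + 17/6·11/9 = 3283/702 ≠ 1/2 ⇒ order 1.

1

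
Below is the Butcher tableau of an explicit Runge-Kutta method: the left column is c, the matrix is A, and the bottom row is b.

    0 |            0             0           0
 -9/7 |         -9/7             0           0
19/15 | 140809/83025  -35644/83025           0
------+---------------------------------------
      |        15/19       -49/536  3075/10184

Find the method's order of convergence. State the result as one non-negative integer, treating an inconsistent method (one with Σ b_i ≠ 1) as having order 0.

b = (15/19, -49/536, 3075/10184)
c = (0, -9/7, 19/15)
Ac = (0, 0, 5092/9225)
Σ b_i: 15/19·1 + (-49/536)·1 + 3075/10184·1 = 1 ✓
b·c: (-49/536)·(-9/7) + 3075/10184·19/15 = 1/2 ✓
b·c²: (-49/536)·81/49 + 3075/10184·361/225 = 1/3 ✓
b·Ac: 3075/10184·5092/9225 = 1/6 ✓; 3 stages ⇒ order 3.

3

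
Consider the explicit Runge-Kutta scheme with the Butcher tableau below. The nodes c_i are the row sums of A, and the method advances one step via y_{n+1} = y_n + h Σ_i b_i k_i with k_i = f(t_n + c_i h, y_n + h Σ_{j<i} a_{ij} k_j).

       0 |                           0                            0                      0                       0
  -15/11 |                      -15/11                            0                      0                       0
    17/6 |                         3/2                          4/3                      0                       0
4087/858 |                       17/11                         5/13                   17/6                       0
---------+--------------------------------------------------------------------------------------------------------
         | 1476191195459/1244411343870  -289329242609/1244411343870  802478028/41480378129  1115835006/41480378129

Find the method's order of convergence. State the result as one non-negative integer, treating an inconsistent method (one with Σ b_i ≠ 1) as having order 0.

b = (1476191195459/1244411343870, -289329242609/1244411343870, 802478028/41480378129, 1115835006/41480378129)
c = (0, -15/11, 17/6, 4087/858)
Ac = (0, 0, -20/11, 38627/5148)
Σ b_i: 1476191195459/1244411343870·1 + (-289329242609/1244411343870)·1 + 802478028/41480378129·1 + 1115835006/41480378129·1 = 1 ✓
b·c: (-289329242609/1244411343870)·(-15/11) + 802478028/41480378129·17/6 + 1115835006/41480378129·4087/858 = 1/2 ✓
b·c²: (-289329242609/1244411343870)·225/121 + 802478028/41480378129·289/36 + 1115835006/41480378129·16703569/736164 = 1/3 ✓
b·Ac: 802478028/41480378129·(-20/11) + 1115835006/41480378129·38627/5148 = 1/6 ✓
b·c³: (-289329242609/1244411343870)·(-3375/1331) + 802478028/41480378129·4913/216 + 1115835006/41480378129·68267486503/631628712 = 9247857676302329/2348950852689012 ≠ 1/4 ⇒ order 3.
b·(c∘Ac): 802478028/41480378129·(-170/33) + 1115835006/41480378129·157868549/4416984 = 14155956596291/16426229739084 ≠ 1/8
b·Ac²: 802478028/41480378129·300/121 + 1115835006/41480378129·7971149/339768 = 11154422590943/16426229739084 ≠ 1/12
b·A²c: 1115835006/41480378129·(-170/33) = -5748240940/41480378129 ≠ 1/24

3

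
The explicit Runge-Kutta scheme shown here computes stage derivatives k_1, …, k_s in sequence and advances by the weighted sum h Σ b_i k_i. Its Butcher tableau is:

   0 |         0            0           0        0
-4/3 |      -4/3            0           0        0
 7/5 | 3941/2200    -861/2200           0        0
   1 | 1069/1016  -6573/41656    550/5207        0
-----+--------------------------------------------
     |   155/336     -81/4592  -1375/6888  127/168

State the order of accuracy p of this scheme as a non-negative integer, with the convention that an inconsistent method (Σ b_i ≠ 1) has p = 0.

b = (155/336, -81/4592, -1375/6888, 127/168)
c = (0, -4/3, 7/5, 1)
Ac = (0, 0, 287/550, 91/254)
Σ b_i: 155/336·1 + (-81/4592)·1 + (-1375/6888)·1 + 127/168·1 = 1 ✓
b·c: (-81/4592)·(-4/3) + (-1375/6888)·7/5 + 127/168·1 = 1/2 ✓
b·c²: (-81/4592)·16/9 + (-1375/6888)·49/25 + 127/168·1 = 1/3 ✓
b·Ac: (-1375/6888)·287/550 + 127/168·91/254 = 1/6 ✓
b·c³: (-81/4592)·(-64/27) + (-1375/6888)·343/125 + 127/168·1 = 1/4 ✓
b·(c∘Ac): (-1375/6888)·2009/2750 + 127/168·91/254 = 1/8 ✓
b·Ac²: (-1375/6888)·(-574/825) + 127/168·(-28/381) = 1/12 ✓
b·A²c: 127/168·7/127 = 1/24 ✓; 4 stages ⇒ order 4.

4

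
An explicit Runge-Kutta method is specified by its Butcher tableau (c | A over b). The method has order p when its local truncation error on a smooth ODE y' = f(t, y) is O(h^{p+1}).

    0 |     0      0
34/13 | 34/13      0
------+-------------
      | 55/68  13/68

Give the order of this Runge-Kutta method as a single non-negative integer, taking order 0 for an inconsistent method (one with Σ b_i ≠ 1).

2

b = (55/68, 13/68)
c = (0, 34/13)
Σ b_i: 55/68·1 + 13/68·1 = 1 ✓
b·c: 13/68·34/13 = 1/2 ✓; 2 stages ⇒ order 2.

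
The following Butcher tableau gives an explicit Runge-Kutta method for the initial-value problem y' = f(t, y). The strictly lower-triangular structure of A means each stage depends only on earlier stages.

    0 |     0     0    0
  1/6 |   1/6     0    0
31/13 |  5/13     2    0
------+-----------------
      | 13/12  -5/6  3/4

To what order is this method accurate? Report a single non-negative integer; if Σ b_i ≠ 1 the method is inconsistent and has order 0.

1

b = (13/12, -5/6, 3/4)
c = (0, 1/6, 31/13)
Ac = (0, 0, 1/3)
Σ b_i: 13/12·1 + (-5/6)·1 + 3/4·1 = 1 ✓
b·c: (-5/6)·1/6 + 3/4·31/13 = 193/117 ≠ 1/2 ⇒ order 1.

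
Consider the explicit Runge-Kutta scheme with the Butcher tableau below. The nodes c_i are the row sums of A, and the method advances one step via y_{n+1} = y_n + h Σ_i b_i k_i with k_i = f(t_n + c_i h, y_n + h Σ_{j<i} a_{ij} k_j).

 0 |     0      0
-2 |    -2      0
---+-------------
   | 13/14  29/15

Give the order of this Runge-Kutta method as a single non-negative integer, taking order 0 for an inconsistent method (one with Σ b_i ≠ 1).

0

b = (13/14, 29/15)
c = (0, -2)
Σ b_i: 13/14·1 + 29/15·1 = 601/210 ≠ 1 ⇒ order 0.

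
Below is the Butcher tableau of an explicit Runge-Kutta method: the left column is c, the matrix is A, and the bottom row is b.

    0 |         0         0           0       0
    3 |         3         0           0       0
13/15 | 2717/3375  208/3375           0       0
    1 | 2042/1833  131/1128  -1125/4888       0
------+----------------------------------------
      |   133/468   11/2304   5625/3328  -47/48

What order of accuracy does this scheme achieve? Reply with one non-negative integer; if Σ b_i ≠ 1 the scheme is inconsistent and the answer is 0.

b = (133/468, 11/2304, 5625/3328, -47/48)
c = (0, 3, 13/15, 1)
Ac = (0, 0, 208/1125, 7/47)
Σ b_i: 133/468·1 + 11/2304·1 + 5625/3328·1 + (-47/48)·1 = 1 ✓
b·c: 11/2304·3 + 5625/3328·13/15 + (-47/48)·1 = 1/2 ✓
b·c²: 11/2304·9 + 5625/3328·169/225 + (-47/48)·1 = 1/3 ✓
b·Ac: 5625/3328·208/1125 + (-47/48)·7/47 = 1/6 ✓
b·c³: 11/2304·27 + 5625/3328·2197/3375 + (-47/48)·1 = 1/4 ✓
b·(c∘Ac): 5625/3328·2704/16875 + (-47/48)·7/47 = 1/8 ✓
b·Ac²: 5625/3328·208/375 + (-47/48)·41/47 = 1/12 ✓
b·A²c: (-47/48)·(-2/47) = 1/24 ✓; 4 stages ⇒ order 4.

4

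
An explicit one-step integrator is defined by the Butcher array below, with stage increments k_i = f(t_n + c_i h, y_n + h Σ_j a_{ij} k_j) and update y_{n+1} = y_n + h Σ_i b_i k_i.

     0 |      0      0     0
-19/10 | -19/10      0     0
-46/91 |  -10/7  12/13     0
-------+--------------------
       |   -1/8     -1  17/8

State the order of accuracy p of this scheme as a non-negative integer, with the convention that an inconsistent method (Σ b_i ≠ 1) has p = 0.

b = (-1/8, -1, 17/8)
c = (0, -19/10, -46/91)
Ac = (0, 0, -114/65)
Σ b_i: (-1/8)·1 + (-1)·1 + 17/8·1 = 1 ✓
b·c: (-1)·(-19/10) + 17/8·(-46/91) = 1503/1820 ≠ 1/2 ⇒ order 1.

1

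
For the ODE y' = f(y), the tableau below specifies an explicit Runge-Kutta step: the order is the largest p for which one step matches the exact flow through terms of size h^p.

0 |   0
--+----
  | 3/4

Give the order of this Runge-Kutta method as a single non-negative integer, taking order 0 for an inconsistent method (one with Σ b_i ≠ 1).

0

b = (3/4)
c = (0)
Σ b_i: 3/4·1 = 3/4 ≠ 1 ⇒ order 0.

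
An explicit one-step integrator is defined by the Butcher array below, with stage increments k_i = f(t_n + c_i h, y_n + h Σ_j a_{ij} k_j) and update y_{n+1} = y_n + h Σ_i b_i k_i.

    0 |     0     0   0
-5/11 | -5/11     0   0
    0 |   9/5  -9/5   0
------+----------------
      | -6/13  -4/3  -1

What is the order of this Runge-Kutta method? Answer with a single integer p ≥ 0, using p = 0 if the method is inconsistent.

b = (-6/13, -4/3, -1)
c = (0, -5/11, 0)
Ac = (0, 0, 9/11)
Σ b_i: (-6/13)·1 + (-4/3)·1 + (-1)·1 = -109/39 ≠ 1 ⇒ order 0.

0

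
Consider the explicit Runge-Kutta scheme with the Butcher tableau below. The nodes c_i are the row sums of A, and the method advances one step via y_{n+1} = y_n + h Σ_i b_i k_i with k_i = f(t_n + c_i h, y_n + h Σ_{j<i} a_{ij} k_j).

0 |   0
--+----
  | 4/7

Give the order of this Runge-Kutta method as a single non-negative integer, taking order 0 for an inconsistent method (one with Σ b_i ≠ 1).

0

b = (4/7)
c = (0)
Σ b_i: 4/7·1 = 4/7 ≠ 1 ⇒ order 0.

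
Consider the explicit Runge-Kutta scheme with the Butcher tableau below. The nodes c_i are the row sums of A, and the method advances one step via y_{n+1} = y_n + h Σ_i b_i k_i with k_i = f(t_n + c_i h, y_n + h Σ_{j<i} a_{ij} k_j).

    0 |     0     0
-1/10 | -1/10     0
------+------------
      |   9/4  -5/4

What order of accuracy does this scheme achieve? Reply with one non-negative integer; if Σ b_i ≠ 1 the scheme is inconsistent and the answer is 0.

b = (9/4, -5/4)
c = (0, -1/10)
Σ b_i: 9/4·1 + (-5/4)·1 = 1 ✓
b·c: (-5/4)·(-1/10) = 1/8 ≠ 1/2 ⇒ order 1.

1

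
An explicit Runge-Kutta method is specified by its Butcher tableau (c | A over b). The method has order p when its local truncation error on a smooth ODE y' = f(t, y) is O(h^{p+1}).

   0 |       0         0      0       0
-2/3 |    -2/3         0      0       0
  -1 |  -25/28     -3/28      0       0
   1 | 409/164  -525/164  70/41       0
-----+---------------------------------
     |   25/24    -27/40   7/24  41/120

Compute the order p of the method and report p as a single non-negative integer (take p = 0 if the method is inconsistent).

4

b = (25/24, -27/40, 7/24, 41/120)
c = (0, -2/3, -1, 1)
Ac = (0, 0, 1/14, 35/82)
Σ b_i: 25/24·1 + (-27/40)·1 + 7/24·1 + 41/120·1 = 1 ✓
b·c: (-27/40)·(-2/3) + 7/24·(-1) + 41/120·1 = 1/2 ✓
b·c²: (-27/40)·4/9 + 7/24·1 + 41/120·1 = 1/3 ✓
b·Ac: 7/24·1/14 + 41/120·35/82 = 1/6 ✓
b·c³: (-27/40)·(-8/27) + 7/24·(-1) + 41/120·1 = 1/4 ✓
b·(c∘Ac): 7/24·(-1/14) + 41/120·35/82 = 1/8 ✓
b·Ac²: 7/24·(-1/21) + 41/120·35/123 = 1/12 ✓
b·A²c: 41/120·5/41 = 1/24 ✓; 4 stages ⇒ order 4.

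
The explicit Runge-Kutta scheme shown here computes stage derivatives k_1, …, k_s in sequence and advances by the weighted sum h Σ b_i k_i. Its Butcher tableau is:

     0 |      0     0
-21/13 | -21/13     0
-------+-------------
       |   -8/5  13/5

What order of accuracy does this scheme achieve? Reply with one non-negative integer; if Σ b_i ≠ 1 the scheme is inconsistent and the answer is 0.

1

b = (-8/5, 13/5)
c = (0, -21/13)
Σ b_i: (-8/5)·1 + 13/5·1 = 1 ✓
b·c: 13/5·(-21/13) = -21/5 ≠ 1/2 ⇒ order 1.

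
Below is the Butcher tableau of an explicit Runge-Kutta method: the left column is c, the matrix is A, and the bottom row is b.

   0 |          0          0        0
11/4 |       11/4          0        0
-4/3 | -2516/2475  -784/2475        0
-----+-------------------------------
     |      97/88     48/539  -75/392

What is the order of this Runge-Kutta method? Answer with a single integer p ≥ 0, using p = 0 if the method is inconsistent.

b = (97/88, 48/539, -75/392)
c = (0, 11/4, -4/3)
Ac = (0, 0, -196/225)
Σ b_i: 97/88·1 + 48/539·1 + (-75/392)·1 = 1 ✓
b·c: 48/539·11/4 + (-75/392)·(-4/3) = 1/2 ✓
b·c²: 48/539·121/16 + (-75/392)·16/9 = 1/3 ✓
b·Ac: (-75/392)·(-196/225) = 1/6 ✓; 3 stages ⇒ order 3.

3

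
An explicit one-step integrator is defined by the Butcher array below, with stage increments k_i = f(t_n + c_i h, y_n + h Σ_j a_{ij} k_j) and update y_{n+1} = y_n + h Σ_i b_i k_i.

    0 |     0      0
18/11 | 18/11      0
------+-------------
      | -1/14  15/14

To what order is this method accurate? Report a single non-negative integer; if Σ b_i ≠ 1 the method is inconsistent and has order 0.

1

b = (-1/14, 15/14)
c = (0, 18/11)
Σ b_i: (-1/14)·1 + 15/14·1 = 1 ✓
b·c: 15/14·18/11 = 135/77 ≠ 1/2 ⇒ order 1.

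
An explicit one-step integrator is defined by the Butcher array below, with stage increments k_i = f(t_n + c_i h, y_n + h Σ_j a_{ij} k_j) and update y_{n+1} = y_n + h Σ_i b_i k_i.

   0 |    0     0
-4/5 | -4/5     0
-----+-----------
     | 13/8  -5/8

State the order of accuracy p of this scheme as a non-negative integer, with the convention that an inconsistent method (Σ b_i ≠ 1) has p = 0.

2

b = (13/8, -5/8)
c = (0, -4/5)
Σ b_i: 13/8·1 + (-5/8)·1 = 1 ✓
b·c: (-5/8)·(-4/5) = 1/2 ✓; 2 stages ⇒ order 2.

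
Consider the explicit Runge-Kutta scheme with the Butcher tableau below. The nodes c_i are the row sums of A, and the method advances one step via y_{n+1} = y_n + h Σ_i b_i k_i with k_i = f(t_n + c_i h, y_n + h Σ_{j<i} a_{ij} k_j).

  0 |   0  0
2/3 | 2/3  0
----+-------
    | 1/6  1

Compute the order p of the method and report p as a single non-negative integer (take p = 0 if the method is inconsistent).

b = (1/6, 1)
c = (0, 2/3)
Σ b_i: 1/6·1 + 1·1 = 7/6 ≠ 1 ⇒ order 0.

0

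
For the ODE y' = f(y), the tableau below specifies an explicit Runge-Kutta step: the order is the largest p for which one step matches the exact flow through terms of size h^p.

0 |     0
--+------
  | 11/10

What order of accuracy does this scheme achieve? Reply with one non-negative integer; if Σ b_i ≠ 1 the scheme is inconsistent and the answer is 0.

0

b = (11/10)
c = (0)
Σ b_i: 11/10·1 = 11/10 ≠ 1 ⇒ order 0.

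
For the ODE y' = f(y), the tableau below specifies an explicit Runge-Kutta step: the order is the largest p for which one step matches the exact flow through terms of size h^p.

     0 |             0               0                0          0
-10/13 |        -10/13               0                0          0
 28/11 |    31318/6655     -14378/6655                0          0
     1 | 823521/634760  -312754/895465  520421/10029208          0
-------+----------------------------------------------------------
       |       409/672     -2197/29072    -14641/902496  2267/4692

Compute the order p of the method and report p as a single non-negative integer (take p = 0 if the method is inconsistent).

4

b = (409/672, -2197/29072, -14641/902496, 2267/4692)
c = (0, -10/13, 28/11, 1)
Ac = (0, 0, 2212/1331, 1817/4534)
Σ b_i: 409/672·1 + (-2197/29072)·1 + (-14641/902496)·1 + 2267/4692·1 = 1 ✓
b·c: (-2197/29072)·(-10/13) + (-14641/902496)·28/11 + 2267/4692·1 = 1/2 ✓
b·c²: (-2197/29072)·100/169 + (-14641/902496)·784/121 + 2267/4692·1 = 1/3 ✓
b·Ac: (-14641/902496)·2212/1331 + 2267/4692·1817/4534 = 1/6 ✓
b·c³: (-2197/29072)·(-1000/2197) + (-14641/902496)·21952/1331 + 2267/4692·1 = 1/4 ✓
b·(c∘Ac): (-14641/902496)·61936/14641 + 2267/4692·1817/4534 = 1/8 ✓
b·Ac²: (-14641/902496)·(-22120/17303) + 2267/4692·3818/29471 = 1/12 ✓
b·A²c: 2267/4692·391/4534 = 1/24 ✓; 4 stages ⇒ order 4.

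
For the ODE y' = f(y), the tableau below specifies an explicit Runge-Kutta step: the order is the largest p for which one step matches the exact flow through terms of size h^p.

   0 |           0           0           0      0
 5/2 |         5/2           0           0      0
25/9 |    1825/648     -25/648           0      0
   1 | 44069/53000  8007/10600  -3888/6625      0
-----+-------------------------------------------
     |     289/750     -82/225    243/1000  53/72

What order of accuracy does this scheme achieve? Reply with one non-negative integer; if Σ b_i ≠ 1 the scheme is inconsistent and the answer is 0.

4

b = (289/750, -82/225, 243/1000, 53/72)
c = (0, 5/2, 25/9, 1)
Ac = (0, 0, -125/1296, 219/848)
Σ b_i: 289/750·1 + (-82/225)·1 + 243/1000·1 + 53/72·1 = 1 ✓
b·c: (-82/225)·5/2 + 243/1000·25/9 + 53/72·1 = 1/2 ✓
b·c²: (-82/225)·25/4 + 243/1000·625/81 + 53/72·1 = 1/3 ✓
b·Ac: 243/1000·(-125/1296) + 53/72·219/848 = 1/6 ✓
b·c³: (-82/225)·125/8 + 243/1000·15625/729 + 53/72·1 = 1/4 ✓
b·(c∘Ac): 243/1000·(-3125/11664) + 53/72·219/848 = 1/8 ✓
b·Ac²: 243/1000·(-625/2592) + 53/72·327/1696 = 1/12 ✓
b·A²c: 53/72·3/53 = 1/24 ✓; 4 stages ⇒ order 4.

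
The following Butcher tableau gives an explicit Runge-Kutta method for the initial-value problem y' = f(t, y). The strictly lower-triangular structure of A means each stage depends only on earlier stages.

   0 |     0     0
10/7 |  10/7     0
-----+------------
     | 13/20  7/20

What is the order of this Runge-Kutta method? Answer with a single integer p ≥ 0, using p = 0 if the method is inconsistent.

b = (13/20, 7/20)
c = (0, 10/7)
Σ b_i: 13/20·1 + 7/20·1 = 1 ✓
b·c: 7/20·10/7 = 1/2 ✓; 2 stages ⇒ order 2.

2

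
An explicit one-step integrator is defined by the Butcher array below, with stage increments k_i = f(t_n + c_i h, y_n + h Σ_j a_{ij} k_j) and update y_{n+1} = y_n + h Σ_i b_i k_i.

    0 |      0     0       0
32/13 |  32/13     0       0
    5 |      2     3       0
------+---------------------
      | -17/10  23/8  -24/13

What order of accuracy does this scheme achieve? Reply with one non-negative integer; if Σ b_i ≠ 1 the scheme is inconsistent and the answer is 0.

0

b = (-17/10, 23/8, -24/13)
c = (0, 32/13, 5)
Ac = (0, 0, 96/13)
Σ b_i: (-17/10)·1 + 23/8·1 + (-24/13)·1 = -349/520 ≠ 1 ⇒ order 0.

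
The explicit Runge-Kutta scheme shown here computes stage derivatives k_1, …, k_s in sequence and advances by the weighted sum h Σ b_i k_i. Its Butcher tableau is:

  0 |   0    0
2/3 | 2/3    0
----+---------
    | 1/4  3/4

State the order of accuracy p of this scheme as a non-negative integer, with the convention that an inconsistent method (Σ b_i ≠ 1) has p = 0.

2

b = (1/4, 3/4)
c = (0, 2/3)
Σ b_i: 1/4·1 + 3/4·1 = 1 ✓
b·c: 3/4·2/3 = 1/2 ✓; 2 stages ⇒ order 2.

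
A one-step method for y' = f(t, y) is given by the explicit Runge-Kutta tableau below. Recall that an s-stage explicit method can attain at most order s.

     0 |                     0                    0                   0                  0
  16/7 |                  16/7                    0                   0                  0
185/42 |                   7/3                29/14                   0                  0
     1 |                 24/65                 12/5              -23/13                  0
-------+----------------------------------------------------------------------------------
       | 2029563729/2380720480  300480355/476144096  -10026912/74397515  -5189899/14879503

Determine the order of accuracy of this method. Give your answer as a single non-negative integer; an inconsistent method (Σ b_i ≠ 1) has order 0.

3

b = (2029563729/2380720480, 300480355/476144096, -10026912/74397515, -5189899/14879503)
c = (0, 16/7, 185/42, 1)
Ac = (0, 0, 232/49, -6299/2730)
Σ b_i: 2029563729/2380720480·1 + 300480355/476144096·1 + (-10026912/74397515)·1 + (-5189899/14879503)·1 = 1 ✓
b·c: 300480355/476144096·16/7 + (-10026912/74397515)·185/42 + (-5189899/14879503)·1 = 1/2 ✓
b·c²: 300480355/476144096·256/49 + (-10026912/74397515)·34225/1764 + (-5189899/14879503)·1 = 1/3 ✓
b·Ac: (-10026912/74397515)·232/49 + (-5189899/14879503)·(-6299/2730) = 1/6 ✓
b·c³: 300480355/476144096·4096/343 + (-10026912/74397515)·6331625/74088 + (-5189899/14879503)·1 = -28417605479/6561860823 ≠ 1/4 ⇒ order 3.
b·(c∘Ac): (-10026912/74397515)·21460/1029 + (-5189899/14879503)·(-6299/2730) = -43876354981/21872869410 ≠ 1/8
b·Ac²: (-10026912/74397515)·3712/343 + (-5189899/14879503)·(-2498179/114660) = 161182780001/26247443292 ≠ 1/12
b·A²c: (-5189899/14879503)·(-5336/637) = 2130253928/729095647 ≠ 1/24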